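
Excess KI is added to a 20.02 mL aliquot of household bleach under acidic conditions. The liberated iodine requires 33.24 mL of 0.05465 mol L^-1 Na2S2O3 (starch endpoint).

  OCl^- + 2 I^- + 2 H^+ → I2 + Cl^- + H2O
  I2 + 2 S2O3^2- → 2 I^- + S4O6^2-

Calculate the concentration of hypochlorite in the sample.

n(S2O3^2-) = 0.03324 × 0.05465 = 1.817 × 10^-3 mol
n(I2) = n(S2O3^2-)/2 = 9.083 × 10^-4 mol
n(OCl^-) in the aliquot = 9.083 × 10^-4 mol (1:1 ratio)
[OCl^-] = 9.083 × 10^-4 / 0.02002 = 0.04537 mol/L

0.04537 mol/L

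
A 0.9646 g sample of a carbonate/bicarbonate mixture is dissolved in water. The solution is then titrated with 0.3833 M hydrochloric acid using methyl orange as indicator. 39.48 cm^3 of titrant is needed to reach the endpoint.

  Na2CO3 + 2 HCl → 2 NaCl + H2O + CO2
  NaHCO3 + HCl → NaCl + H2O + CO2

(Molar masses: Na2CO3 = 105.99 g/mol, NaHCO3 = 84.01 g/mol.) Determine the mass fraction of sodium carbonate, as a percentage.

54.33 %

n(HCl) = 0.03948 × 0.3833 = 0.01513 mol
Let x = n(Na2CO3), y = n(NaHCO3).
Titrant: 2x + 1y = 0.01513;  mass: 105.99x + 84.01y = 0.9646
Solving, x = 4.944 × 10^-3 mol, y = 5.244 × 10^-3 mol
mass of Na2CO3 = 4.944 × 10^-3 × 105.99 = 0.5240 g
% Na2CO3 = 0.5240 / 0.9646 × 100 = 54.33 %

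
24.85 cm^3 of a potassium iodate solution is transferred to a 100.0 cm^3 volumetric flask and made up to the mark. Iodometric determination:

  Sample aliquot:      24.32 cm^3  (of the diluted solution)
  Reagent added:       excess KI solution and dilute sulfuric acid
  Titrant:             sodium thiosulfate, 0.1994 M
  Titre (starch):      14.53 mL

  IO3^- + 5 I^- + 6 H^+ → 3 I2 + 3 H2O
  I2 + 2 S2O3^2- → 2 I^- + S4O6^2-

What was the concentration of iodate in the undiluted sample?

0.07990 M

n(S2O3^2-) = 0.01453 × 0.1994 = 2.897 × 10^-3 mol
n(I2) = n(S2O3^2-)/2 = 1.449 × 10^-3 mol
From the 1:3 ratio, n(IO3^-) in the aliquot = 1/3 × 1.449 × 10^-3 = 4.829 × 10^-4 mol
[IO3^-]_dilute = 4.829 × 10^-4 / 0.02432 = 0.01986 mol/L
[IO3^-]_original = 0.01986 × 100.0/24.85 = 0.07990 mol/L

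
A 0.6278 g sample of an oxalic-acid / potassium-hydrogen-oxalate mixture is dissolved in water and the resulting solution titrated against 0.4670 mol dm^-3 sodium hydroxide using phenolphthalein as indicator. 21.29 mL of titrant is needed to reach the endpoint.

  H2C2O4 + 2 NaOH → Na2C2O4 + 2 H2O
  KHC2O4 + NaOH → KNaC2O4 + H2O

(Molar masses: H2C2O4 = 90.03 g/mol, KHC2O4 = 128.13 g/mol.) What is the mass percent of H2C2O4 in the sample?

n(NaOH) = 0.02129 × 0.4670 = 9.942 × 10^-3 mol
Let x = n(H2C2O4), y = n(KHC2O4).
Titrant: 2x + 1y = 9.942 × 10^-3;  mass: 90.03x + 128.13y = 0.6278
Solving, x = 3.887 × 10^-3 mol, y = 2.169 × 10^-3 mol
mass of H2C2O4 = 3.887 × 10^-3 × 90.03 = 0.3499 g
% H2C2O4 = 0.3499 / 0.6278 × 100 = 55.74 %

55.74 %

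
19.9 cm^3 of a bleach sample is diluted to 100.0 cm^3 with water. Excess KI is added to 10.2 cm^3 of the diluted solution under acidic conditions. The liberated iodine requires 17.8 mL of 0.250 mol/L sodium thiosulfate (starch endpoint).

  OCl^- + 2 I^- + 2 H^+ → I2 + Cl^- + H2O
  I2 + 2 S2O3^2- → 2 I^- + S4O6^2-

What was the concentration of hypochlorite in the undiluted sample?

n(S2O3^2-) = 0.0178 × 0.250 = 4.45 × 10^-3 mol
n(I2) = n(S2O3^2-)/2 = 2.23 × 10^-3 mol
n(OCl^-) in the aliquot = 2.23 × 10^-3 mol (1:1 ratio)
[OCl^-]_dilute = 2.23 × 10^-3 / 0.0102 = 0.218 mol/L
[OCl^-]_original = 0.218 × 100.0/19.9 = 1.10 mol/L

1.10 mol/L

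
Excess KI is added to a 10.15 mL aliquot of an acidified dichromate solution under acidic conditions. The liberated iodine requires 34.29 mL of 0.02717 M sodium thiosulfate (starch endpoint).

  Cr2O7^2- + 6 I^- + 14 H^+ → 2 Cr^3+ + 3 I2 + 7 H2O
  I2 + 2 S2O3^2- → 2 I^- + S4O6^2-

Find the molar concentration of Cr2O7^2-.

n(S2O3^2-) = 0.03429 × 0.02717 = 9.317 × 10^-4 mol
n(I2) = n(S2O3^2-)/2 = 4.658 × 10^-4 mol
From the 1:3 ratio, n(Cr2O7^2-) in the aliquot = 1/3 × 4.658 × 10^-4 = 1.553 × 10^-4 mol
[Cr2O7^2-] = 1.553 × 10^-4 / 0.01015 = 0.01530 mol/L

0.01530 M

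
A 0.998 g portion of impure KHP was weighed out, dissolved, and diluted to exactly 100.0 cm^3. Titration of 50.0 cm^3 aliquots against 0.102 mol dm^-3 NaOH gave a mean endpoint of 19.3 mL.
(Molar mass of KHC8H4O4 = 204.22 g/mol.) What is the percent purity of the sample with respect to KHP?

KHC8H4O4 + NaOH → KNaC8H4O4 + H2O
n(NaOH) per titration = 0.0193 × 0.102 = 1.97 × 10^-3 mol
n(KHC8H4O4) in each aliquot = 1.97 × 10^-3 mol (1:1 ratio)
n(KHC8H4O4) in the whole flask = 1.97 × 10^-3 × 100.0/50.0 = 3.94 × 10^-3 mol
mass of KHC8H4O4 = 3.94 × 10^-3 × 204.22 = 0.804 g
% KHC8H4O4 = 0.804 / 0.998 × 100 = 80.6 %

80.6 %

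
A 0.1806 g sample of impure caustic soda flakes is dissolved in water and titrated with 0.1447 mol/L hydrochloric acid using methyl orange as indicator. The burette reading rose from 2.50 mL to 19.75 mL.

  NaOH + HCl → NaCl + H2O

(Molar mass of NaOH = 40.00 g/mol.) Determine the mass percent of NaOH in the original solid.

n(HCl) = 0.01725 L × 0.1447 mol/L = 2.496 × 10^-3 mol
n(NaOH) = 2.496 × 10^-3 mol (1:1 ratio)
mass of NaOH = 2.496 × 10^-3 × 40.00 g/mol = 0.09984 g
% NaOH = 0.09984 / 0.1806 × 100 = 55.28 %

55.28 %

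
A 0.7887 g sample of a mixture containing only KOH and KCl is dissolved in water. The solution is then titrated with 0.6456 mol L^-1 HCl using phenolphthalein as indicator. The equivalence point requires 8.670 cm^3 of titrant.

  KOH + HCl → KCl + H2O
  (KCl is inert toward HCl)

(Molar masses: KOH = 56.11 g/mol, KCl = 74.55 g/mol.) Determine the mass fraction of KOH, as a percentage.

n(HCl) = 0.008670 × 0.6456 = 5.597 × 10^-3 mol
Let x = n(KOH), y = n(KCl).
Titrant: 1x = 5.597 × 10^-3;  mass: 56.11x + 74.55y = 0.7887
Solving, x = 5.597 × 10^-3 mol, y = 6.367 × 10^-3 mol
mass of KOH = 5.597 × 10^-3 × 56.11 = 0.3141 g
% KOH = 0.3141 / 0.7887 × 100 = 39.82 %

39.82 %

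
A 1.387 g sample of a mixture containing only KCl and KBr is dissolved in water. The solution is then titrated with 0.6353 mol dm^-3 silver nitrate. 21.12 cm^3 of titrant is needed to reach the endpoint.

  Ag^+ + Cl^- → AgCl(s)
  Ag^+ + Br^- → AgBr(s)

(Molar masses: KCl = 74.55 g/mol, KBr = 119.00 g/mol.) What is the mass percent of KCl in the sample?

25.36 %

n(AgNO3) = 0.02112 × 0.6353 = 0.01342 mol
Let x = n(KCl), y = n(KBr).
Titrant: 1x + 1y = 0.01342;  mass: 74.55x + 119.00y = 1.387
Solving, x = 4.717 × 10^-3 mol, y = 8.700 × 10^-3 mol
mass of KCl = 4.717 × 10^-3 × 74.55 = 0.3517 g
% KCl = 0.3517 / 1.387 × 100 = 25.36 %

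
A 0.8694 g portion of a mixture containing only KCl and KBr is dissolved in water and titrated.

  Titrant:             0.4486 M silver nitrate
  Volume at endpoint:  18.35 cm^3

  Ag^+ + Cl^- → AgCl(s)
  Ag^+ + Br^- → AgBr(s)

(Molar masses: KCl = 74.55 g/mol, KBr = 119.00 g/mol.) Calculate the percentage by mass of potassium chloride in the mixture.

21.26 %

n(AgNO3) = 0.01835 × 0.4486 = 8.232 × 10^-3 mol
Let x = n(KCl), y = n(KBr).
Titrant: 1x + 1y = 8.232 × 10^-3;  mass: 74.55x + 119.00y = 0.8694
Solving, x = 2.479 × 10^-3 mol, y = 5.753 × 10^-3 mol
mass of KCl = 2.479 × 10^-3 × 74.55 = 0.1848 g
% KCl = 0.1848 / 0.8694 × 100 = 21.26 %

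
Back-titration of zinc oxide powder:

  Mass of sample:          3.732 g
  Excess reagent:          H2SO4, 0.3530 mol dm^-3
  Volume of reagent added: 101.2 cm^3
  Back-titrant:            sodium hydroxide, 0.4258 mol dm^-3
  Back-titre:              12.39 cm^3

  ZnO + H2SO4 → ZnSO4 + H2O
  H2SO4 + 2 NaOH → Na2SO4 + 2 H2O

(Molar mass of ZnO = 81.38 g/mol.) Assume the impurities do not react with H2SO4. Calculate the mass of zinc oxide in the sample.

2.693 g

n(H2SO4) added = 0.1012 × 0.3530 = 0.03572 mol
n(NaOH) used in back-titration = 0.01239 × 0.4258 = 5.276 × 10^-3 mol
From the 1:2 ratio, n(H2SO4) left over = 1/2 × 5.276 × 10^-3 = 2.638 × 10^-3 mol
n(H2SO4) consumed by analyte = 0.03572 − 2.638 × 10^-3 = 0.03309 mol
n(ZnO) = 0.03309 mol (1:1 ratio)
mass of ZnO = 0.03309 × 81.38 = 2.693 g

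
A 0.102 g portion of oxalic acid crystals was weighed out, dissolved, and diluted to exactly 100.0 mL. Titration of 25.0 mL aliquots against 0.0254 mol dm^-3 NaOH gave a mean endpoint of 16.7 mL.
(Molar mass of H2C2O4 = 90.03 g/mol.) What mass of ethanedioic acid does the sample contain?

0.0764 g

H2C2O4 + 2 NaOH → Na2C2O4 + 2 H2O
n(NaOH) per titration = 0.0167 × 0.0254 = 4.24 × 10^-4 mol
From the 1:2 ratio, n(H2C2O4) in each aliquot = 1/2 × 4.24 × 10^-4 = 2.12 × 10^-4 mol
n(H2C2O4) in the whole flask = 2.12 × 10^-4 × 100.0/25.0 = 8.48 × 10^-4 mol
mass of H2C2O4 = 8.48 × 10^-4 × 90.03 = 0.0764 g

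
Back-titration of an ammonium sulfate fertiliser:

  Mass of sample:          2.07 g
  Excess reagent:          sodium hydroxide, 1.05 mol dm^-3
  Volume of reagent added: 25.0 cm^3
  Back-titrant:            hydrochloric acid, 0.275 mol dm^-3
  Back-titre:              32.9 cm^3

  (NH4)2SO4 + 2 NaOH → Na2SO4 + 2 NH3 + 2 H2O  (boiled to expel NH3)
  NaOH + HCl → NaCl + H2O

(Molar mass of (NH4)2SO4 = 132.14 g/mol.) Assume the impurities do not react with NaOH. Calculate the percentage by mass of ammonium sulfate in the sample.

n(NaOH) added = 0.0250 × 1.05 = 0.0262 mol
n(HCl) used in back-titration = 0.0329 × 0.275 = 9.05 × 10^-3 mol
n(NaOH) left over = 9.05 × 10^-3 mol (1:1 ratio)
n(NaOH) consumed by analyte = 0.0262 − 9.05 × 10^-3 = 0.0172 mol
From the 1:2 ratio, n((NH4)2SO4) = 1/2 × 0.0172 = 8.60 × 10^-3 mol
mass of (NH4)2SO4 = 8.60 × 10^-3 × 132.14 = 1.14 g
% (NH4)2SO4 = 1.14 / 2.07 × 100 = 54.9 %

54.9 %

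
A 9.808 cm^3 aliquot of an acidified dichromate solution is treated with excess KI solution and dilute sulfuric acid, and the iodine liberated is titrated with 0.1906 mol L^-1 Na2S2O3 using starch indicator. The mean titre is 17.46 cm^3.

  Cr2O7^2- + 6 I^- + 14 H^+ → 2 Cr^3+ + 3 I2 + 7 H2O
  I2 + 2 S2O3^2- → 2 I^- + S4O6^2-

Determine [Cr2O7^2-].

n(S2O3^2-) = 0.01746 × 0.1906 = 3.328 × 10^-3 mol
n(I2) = n(S2O3^2-)/2 = 1.664 × 10^-3 mol
From the 1:3 ratio, n(Cr2O7^2-) in the aliquot = 1/3 × 1.664 × 10^-3 = 5.546 × 10^-4 mol
[Cr2O7^2-] = 5.546 × 10^-4 / 0.009808 = 0.05655 mol/L

0.05655 mol/L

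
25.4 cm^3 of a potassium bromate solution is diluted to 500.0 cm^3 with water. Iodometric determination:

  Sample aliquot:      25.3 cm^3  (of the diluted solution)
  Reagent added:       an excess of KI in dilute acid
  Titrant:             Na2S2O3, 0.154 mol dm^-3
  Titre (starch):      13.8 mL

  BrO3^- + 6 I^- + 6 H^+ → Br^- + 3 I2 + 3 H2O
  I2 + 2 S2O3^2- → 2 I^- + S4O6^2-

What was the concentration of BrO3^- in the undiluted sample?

0.276 mol/L

n(S2O3^2-) = 0.0138 × 0.154 = 2.13 × 10^-3 mol
n(I2) = n(S2O3^2-)/2 = 1.06 × 10^-3 mol
From the 1:3 ratio, n(BrO3^-) in the aliquot = 1/3 × 1.06 × 10^-3 = 3.54 × 10^-4 mol
[BrO3^-]_dilute = 3.54 × 10^-4 / 0.0253 = 0.0140 mol/L
[BrO3^-]_original = 0.0140 × 500.0/25.4 = 0.276 mol/L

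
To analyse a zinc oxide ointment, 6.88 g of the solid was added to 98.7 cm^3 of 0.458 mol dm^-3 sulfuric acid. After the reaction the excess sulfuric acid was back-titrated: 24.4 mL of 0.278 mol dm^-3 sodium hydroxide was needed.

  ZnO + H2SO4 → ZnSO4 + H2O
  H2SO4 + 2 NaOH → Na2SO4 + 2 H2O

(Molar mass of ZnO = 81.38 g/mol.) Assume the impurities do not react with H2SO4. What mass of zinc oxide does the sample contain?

3.40 g

n(H2SO4) added = 0.0987 × 0.458 = 0.0452 mol
n(NaOH) used in back-titration = 0.0244 × 0.278 = 6.78 × 10^-3 mol
From the 1:2 ratio, n(H2SO4) left over = 1/2 × 6.78 × 10^-3 = 3.39 × 10^-3 mol
n(H2SO4) consumed by analyte = 0.0452 − 3.39 × 10^-3 = 0.0418 mol
n(ZnO) = 0.0418 mol (1:1 ratio)
mass of ZnO = 0.0418 × 81.38 = 3.40 g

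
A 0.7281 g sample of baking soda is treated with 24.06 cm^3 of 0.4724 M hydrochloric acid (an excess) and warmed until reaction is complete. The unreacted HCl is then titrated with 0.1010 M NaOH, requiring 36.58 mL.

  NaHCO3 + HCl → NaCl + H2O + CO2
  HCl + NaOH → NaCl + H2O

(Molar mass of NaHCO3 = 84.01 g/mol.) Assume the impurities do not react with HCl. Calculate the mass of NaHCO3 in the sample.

0.6445 g

n(HCl) added = 0.02406 × 0.4724 = 0.01137 mol
n(NaOH) used in back-titration = 0.03658 × 0.1010 = 3.695 × 10^-3 mol
n(HCl) left over = 3.695 × 10^-3 mol (1:1 ratio)
n(HCl) consumed by analyte = 0.01137 − 3.695 × 10^-3 = 7.671 × 10^-3 mol
n(NaHCO3) = 7.671 × 10^-3 mol (1:1 ratio)
mass of NaHCO3 = 7.671 × 10^-3 × 84.01 = 0.6445 g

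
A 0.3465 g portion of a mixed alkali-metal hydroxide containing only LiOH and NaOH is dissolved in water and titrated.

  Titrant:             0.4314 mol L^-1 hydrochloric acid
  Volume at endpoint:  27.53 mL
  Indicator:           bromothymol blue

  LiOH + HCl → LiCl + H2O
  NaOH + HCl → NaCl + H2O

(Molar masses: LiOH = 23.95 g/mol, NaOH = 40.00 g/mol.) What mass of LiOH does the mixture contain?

n(HCl) = 0.02753 × 0.4314 = 0.01188 mol
Let x = n(LiOH), y = n(NaOH).
Titrant: 1x + 1y = 0.01188;  mass: 23.95x + 40.00y = 0.3465
Solving, x = 8.010 × 10^-3 mol, y = 3.867 × 10^-3 mol
mass of LiOH = 8.010 × 10^-3 × 23.95 = 0.1918 g

0.1918 g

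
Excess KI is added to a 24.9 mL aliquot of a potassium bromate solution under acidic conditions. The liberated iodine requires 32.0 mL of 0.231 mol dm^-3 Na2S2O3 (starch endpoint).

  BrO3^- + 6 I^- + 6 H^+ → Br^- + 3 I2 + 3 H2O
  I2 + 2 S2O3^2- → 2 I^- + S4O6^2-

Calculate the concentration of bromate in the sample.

n(S2O3^2-) = 0.0320 × 0.231 = 7.39 × 10^-3 mol
n(I2) = n(S2O3^2-)/2 = 3.70 × 10^-3 mol
From the 1:3 ratio, n(BrO3^-) in the aliquot = 1/3 × 3.70 × 10^-3 = 1.23 × 10^-3 mol
[BrO3^-] = 1.23 × 10^-3 / 0.0249 = 0.0495 mol/L

0.0495 mol/L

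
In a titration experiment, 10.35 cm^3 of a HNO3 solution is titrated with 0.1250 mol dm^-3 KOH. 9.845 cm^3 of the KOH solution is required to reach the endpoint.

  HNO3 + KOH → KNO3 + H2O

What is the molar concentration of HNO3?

0.1189 mol/L

n(KOH) = 0.009845 L × 0.1250 mol/L = 1.231 × 10^-3 mol
n(HNO3) = 1.231 × 10^-3 mol (1:1 mole ratio)
[HNO3] = 1.231 × 10^-3 mol / 0.01035 L = 0.1189 mol/L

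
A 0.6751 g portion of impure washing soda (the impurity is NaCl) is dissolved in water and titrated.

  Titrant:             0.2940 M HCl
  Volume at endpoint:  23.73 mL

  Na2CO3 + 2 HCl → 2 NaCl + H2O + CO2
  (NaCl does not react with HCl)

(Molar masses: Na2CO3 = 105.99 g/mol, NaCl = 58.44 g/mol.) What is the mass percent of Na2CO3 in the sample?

54.77 %

n(HCl) = 0.02373 × 0.2940 = 6.977 × 10^-3 mol
Let x = n(Na2CO3), y = n(NaCl).
Titrant: 2x = 6.977 × 10^-3;  mass: 105.99x + 58.44y = 0.6751
Solving, x = 3.488 × 10^-3 mol, y = 5.225 × 10^-3 mol
mass of Na2CO3 = 3.488 × 10^-3 × 105.99 = 0.3697 g
% Na2CO3 = 0.3697 / 0.6751 × 100 = 54.77 %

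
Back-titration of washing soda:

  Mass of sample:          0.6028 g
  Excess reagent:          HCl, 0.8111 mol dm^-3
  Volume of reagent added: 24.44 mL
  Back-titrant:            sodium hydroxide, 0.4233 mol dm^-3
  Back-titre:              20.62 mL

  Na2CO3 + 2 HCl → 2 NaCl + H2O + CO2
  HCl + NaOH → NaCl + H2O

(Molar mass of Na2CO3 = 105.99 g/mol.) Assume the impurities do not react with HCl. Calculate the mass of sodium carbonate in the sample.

0.5880 g

n(HCl) added = 0.02444 × 0.8111 = 0.01982 mol
n(NaOH) used in back-titration = 0.02062 × 0.4233 = 8.728 × 10^-3 mol
n(HCl) left over = 8.728 × 10^-3 mol (1:1 ratio)
n(HCl) consumed by analyte = 0.01982 − 8.728 × 10^-3 = 0.01109 mol
From the 1:2 ratio, n(Na2CO3) = 1/2 × 0.01109 = 5.547 × 10^-3 mol
mass of Na2CO3 = 5.547 × 10^-3 × 105.99 = 0.5880 g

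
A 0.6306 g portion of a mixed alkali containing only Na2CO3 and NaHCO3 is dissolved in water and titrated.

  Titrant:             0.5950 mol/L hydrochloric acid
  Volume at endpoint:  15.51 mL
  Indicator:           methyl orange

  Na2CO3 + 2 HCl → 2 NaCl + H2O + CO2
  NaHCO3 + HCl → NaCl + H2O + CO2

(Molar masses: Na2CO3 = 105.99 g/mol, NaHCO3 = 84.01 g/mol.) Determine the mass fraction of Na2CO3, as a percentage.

39.20 %

n(HCl) = 0.01551 × 0.5950 = 9.228 × 10^-3 mol
Let x = n(Na2CO3), y = n(NaHCO3).
Titrant: 2x + 1y = 9.228 × 10^-3;  mass: 105.99x + 84.01y = 0.6306
Solving, x = 2.332 × 10^-3 mol, y = 4.564 × 10^-3 mol
mass of Na2CO3 = 2.332 × 10^-3 × 105.99 = 0.2472 g
% Na2CO3 = 0.2472 / 0.6306 × 100 = 39.20 %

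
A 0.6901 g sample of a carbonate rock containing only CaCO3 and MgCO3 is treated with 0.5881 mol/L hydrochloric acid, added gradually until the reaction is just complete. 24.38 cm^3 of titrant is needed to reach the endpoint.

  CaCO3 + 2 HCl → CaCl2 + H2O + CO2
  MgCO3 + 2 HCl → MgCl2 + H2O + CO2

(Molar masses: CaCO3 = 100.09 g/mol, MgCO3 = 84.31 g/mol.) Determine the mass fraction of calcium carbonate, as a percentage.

78.76 %

n(HCl) = 0.02438 × 0.5881 = 0.01434 mol
Let x = n(CaCO3), y = n(MgCO3).
Titrant: 2x + 2y = 0.01434;  mass: 100.09x + 84.31y = 0.6901
Solving, x = 5.430 × 10^-3 mol, y = 1.739 × 10^-3 mol
mass of CaCO3 = 5.430 × 10^-3 × 100.09 = 0.5435 g
% CaCO3 = 0.5435 / 0.6901 × 100 = 78.76 %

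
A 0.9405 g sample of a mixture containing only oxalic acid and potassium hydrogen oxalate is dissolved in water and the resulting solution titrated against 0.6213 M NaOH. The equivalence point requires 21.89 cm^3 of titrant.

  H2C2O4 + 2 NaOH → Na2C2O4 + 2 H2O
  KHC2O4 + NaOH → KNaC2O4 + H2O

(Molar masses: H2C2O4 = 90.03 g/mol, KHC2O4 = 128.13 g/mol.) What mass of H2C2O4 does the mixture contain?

n(NaOH) = 0.02189 × 0.6213 = 0.01360 mol
Let x = n(H2C2O4), y = n(KHC2O4).
Titrant: 2x + 1y = 0.01360;  mass: 90.03x + 128.13y = 0.9405
Solving, x = 4.825 × 10^-3 mol, y = 3.950 × 10^-3 mol
mass of H2C2O4 = 4.825 × 10^-3 × 90.03 = 0.4344 g

0.4344 g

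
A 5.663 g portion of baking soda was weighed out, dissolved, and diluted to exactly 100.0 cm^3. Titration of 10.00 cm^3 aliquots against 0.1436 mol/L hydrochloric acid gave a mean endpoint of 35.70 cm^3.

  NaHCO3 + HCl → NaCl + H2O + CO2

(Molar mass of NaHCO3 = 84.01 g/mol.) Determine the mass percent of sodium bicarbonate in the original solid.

n(HCl) per titration = 0.03570 × 0.1436 = 5.127 × 10^-3 mol
n(NaHCO3) in each aliquot = 5.127 × 10^-3 mol (1:1 ratio)
n(NaHCO3) in the whole flask = 5.127 × 10^-3 × 100.0/10.00 = 0.05127 mol
mass of NaHCO3 = 0.05127 × 84.01 = 4.307 g
% NaHCO3 = 4.307 / 5.663 × 100 = 76.05 %

76.05 %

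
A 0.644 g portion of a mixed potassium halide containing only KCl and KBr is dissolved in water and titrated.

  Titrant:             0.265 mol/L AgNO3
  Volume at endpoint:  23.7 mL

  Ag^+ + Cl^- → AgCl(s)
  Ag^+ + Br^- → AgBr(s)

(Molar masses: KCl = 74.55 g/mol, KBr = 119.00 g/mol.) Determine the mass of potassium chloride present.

n(AgNO3) = 0.0237 × 0.265 = 6.28 × 10^-3 mol
Let x = n(KCl), y = n(KBr).
Titrant: 1x + 1y = 6.28 × 10^-3;  mass: 74.55x + 119.00y = 0.644
Solving, x = 2.33 × 10^-3 mol, y = 3.95 × 10^-3 mol
mass of KCl = 2.33 × 10^-3 × 74.55 = 0.173 g

0.173 g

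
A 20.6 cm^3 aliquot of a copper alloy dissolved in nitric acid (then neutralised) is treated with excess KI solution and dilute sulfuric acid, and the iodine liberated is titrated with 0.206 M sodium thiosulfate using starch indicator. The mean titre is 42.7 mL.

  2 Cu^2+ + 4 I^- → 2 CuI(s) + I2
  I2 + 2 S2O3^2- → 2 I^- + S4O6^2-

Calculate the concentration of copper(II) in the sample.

0.427 M

n(S2O3^2-) = 0.0427 × 0.206 = 8.80 × 10^-3 mol
n(I2) = n(S2O3^2-)/2 = 4.40 × 10^-3 mol
From the 2:1 ratio, n(Cu2+) in the aliquot = 2/1 × 4.40 × 10^-3 = 8.80 × 10^-3 mol
[Cu2+] = 8.80 × 10^-3 / 0.0206 = 0.427 mol/L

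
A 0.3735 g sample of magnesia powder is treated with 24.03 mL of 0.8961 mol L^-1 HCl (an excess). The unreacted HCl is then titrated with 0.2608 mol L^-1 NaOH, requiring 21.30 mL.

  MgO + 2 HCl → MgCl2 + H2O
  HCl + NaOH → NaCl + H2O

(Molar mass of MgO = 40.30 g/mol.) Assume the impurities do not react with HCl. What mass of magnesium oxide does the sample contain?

n(HCl) added = 0.02403 × 0.8961 = 0.02153 mol
n(NaOH) used in back-titration = 0.02130 × 0.2608 = 5.555 × 10^-3 mol
n(HCl) left over = 5.555 × 10^-3 mol (1:1 ratio)
n(HCl) consumed by analyte = 0.02153 − 5.555 × 10^-3 = 0.01598 mol
From the 1:2 ratio, n(MgO) = 1/2 × 0.01598 = 7.989 × 10^-3 mol
mass of MgO = 7.989 × 10^-3 × 40.30 = 0.3220 g

0.3220 g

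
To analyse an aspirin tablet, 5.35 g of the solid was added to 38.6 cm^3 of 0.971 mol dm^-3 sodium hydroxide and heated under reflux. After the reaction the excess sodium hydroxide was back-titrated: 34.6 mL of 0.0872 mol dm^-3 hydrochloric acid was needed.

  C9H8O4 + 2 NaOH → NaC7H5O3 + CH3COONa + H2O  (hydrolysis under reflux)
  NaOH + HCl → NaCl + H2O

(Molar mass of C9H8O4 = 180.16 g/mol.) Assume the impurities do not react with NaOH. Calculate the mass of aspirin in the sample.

n(NaOH) added = 0.0386 × 0.971 = 0.0375 mol
n(HCl) used in back-titration = 0.0346 × 0.0872 = 3.02 × 10^-3 mol
n(NaOH) left over = 3.02 × 10^-3 mol (1:1 ratio)
n(NaOH) consumed by analyte = 0.0375 − 3.02 × 10^-3 = 0.0345 mol
From the 1:2 ratio, n(C9H8O4) = 1/2 × 0.0345 = 0.0172 mol
mass of C9H8O4 = 0.0172 × 180.16 = 3.10 g

3.10 g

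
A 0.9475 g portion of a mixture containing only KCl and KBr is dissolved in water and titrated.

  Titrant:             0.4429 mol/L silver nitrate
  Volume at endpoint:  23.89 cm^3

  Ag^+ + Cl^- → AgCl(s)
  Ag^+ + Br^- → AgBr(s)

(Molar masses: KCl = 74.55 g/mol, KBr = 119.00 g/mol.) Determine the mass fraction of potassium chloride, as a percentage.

n(AgNO3) = 0.02389 × 0.4429 = 0.01058 mol
Let x = n(KCl), y = n(KBr).
Titrant: 1x + 1y = 0.01058;  mass: 74.55x + 119.00y = 0.9475
Solving, x = 7.011 × 10^-3 mol, y = 3.570 × 10^-3 mol
mass of KCl = 7.011 × 10^-3 × 74.55 = 0.5226 g
% KCl = 0.5226 / 0.9475 × 100 = 55.16 %

55.16 %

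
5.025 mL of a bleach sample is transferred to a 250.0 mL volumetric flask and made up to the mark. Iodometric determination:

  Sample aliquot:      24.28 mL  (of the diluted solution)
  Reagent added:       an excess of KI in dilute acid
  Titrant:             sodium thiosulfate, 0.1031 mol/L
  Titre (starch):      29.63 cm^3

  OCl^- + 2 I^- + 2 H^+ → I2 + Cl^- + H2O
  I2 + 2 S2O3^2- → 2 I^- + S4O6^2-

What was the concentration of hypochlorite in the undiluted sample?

3.130 mol/L

n(S2O3^2-) = 0.02963 × 0.1031 = 3.055 × 10^-3 mol
n(I2) = n(S2O3^2-)/2 = 1.527 × 10^-3 mol
n(OCl^-) in the aliquot = 1.527 × 10^-3 mol (1:1 ratio)
[OCl^-]_dilute = 1.527 × 10^-3 / 0.02428 = 0.06291 mol/L
[OCl^-]_original = 0.06291 × 250.0/5.025 = 3.130 mol/L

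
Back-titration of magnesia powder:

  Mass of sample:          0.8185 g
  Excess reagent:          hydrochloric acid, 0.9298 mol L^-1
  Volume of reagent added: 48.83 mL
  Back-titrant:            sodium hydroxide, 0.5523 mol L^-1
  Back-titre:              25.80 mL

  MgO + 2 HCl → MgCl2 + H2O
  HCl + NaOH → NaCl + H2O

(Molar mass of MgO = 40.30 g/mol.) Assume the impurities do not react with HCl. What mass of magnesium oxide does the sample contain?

n(HCl) added = 0.04883 × 0.9298 = 0.04540 mol
n(NaOH) used in back-titration = 0.02580 × 0.5523 = 0.01425 mol
n(HCl) left over = 0.01425 mol (1:1 ratio)
n(HCl) consumed by analyte = 0.04540 − 0.01425 = 0.03115 mol
From the 1:2 ratio, n(MgO) = 1/2 × 0.03115 = 0.01558 mol
mass of MgO = 0.01558 × 40.30 = 0.6277 g

0.6277 g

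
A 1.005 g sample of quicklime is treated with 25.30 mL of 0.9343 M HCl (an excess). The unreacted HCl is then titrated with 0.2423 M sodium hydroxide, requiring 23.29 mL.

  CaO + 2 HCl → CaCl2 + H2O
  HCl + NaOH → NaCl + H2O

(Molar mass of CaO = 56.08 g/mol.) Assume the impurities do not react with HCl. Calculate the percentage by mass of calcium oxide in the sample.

50.21 %

n(HCl) added = 0.02530 × 0.9343 = 0.02364 mol
n(NaOH) used in back-titration = 0.02329 × 0.2423 = 5.643 × 10^-3 mol
n(HCl) left over = 5.643 × 10^-3 mol (1:1 ratio)
n(HCl) consumed by analyte = 0.02364 − 5.643 × 10^-3 = 0.01799 mol
From the 1:2 ratio, n(CaO) = 1/2 × 0.01799 = 8.997 × 10^-3 mol
mass of CaO = 8.997 × 10^-3 × 56.08 = 0.5046 g
% CaO = 0.5046 / 1.005 × 100 = 50.21 %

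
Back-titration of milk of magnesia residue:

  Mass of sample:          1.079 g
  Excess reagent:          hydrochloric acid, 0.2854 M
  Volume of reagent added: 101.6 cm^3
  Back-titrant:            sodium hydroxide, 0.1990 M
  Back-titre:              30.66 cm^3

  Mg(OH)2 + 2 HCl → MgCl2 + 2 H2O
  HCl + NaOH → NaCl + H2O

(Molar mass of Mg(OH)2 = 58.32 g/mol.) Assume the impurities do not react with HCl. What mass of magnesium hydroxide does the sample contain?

n(HCl) added = 0.1016 × 0.2854 = 0.02900 mol
n(NaOH) used in back-titration = 0.03066 × 0.1990 = 6.101 × 10^-3 mol
n(HCl) left over = 6.101 × 10^-3 mol (1:1 ratio)
n(HCl) consumed by analyte = 0.02900 − 6.101 × 10^-3 = 0.02290 mol
From the 1:2 ratio, n(Mg(OH)2) = 1/2 × 0.02290 = 0.01145 mol
mass of Mg(OH)2 = 0.01145 × 58.32 = 0.6676 g

0.6676 g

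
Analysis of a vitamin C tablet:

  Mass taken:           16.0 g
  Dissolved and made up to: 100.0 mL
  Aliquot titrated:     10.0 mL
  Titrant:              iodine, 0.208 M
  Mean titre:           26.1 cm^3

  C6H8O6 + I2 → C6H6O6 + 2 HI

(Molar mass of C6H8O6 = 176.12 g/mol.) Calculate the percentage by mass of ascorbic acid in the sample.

n(I2) per titration = 0.0261 × 0.208 = 5.43 × 10^-3 mol
n(C6H8O6) in each aliquot = 5.43 × 10^-3 mol (1:1 ratio)
n(C6H8O6) in the whole flask = 5.43 × 10^-3 × 100.0/10.0 = 0.0543 mol
mass of C6H8O6 = 0.0543 × 176.12 = 9.56 g
% C6H8O6 = 9.56 / 16.0 × 100 = 59.8 %

59.8 %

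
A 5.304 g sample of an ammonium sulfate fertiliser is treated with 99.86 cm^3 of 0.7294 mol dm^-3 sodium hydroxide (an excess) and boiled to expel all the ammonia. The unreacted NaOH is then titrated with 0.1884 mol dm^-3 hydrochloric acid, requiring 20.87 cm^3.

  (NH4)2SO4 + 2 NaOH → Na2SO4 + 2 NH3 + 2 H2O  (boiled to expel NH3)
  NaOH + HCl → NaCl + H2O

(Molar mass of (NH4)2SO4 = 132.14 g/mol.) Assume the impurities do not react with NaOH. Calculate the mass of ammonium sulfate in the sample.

4.553 g

n(NaOH) added = 0.09986 × 0.7294 = 0.07284 mol
n(HCl) used in back-titration = 0.02087 × 0.1884 = 3.932 × 10^-3 mol
n(NaOH) left over = 3.932 × 10^-3 mol (1:1 ratio)
n(NaOH) consumed by analyte = 0.07284 − 3.932 × 10^-3 = 0.06891 mol
From the 1:2 ratio, n((NH4)2SO4) = 1/2 × 0.06891 = 0.03445 mol
mass of (NH4)2SO4 = 0.03445 × 132.14 = 4.553 g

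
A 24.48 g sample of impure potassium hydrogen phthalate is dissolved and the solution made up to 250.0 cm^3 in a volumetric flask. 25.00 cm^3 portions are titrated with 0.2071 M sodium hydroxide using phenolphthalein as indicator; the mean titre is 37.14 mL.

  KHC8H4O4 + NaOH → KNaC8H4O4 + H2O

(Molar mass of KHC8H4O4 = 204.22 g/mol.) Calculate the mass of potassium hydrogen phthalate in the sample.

n(NaOH) per titration = 0.03714 × 0.2071 = 7.692 × 10^-3 mol
n(KHC8H4O4) in each aliquot = 7.692 × 10^-3 mol (1:1 ratio)
n(KHC8H4O4) in the whole flask = 7.692 × 10^-3 × 250.0/25.00 = 0.07692 mol
mass of KHC8H4O4 = 0.07692 × 204.22 = 15.71 g

15.71 g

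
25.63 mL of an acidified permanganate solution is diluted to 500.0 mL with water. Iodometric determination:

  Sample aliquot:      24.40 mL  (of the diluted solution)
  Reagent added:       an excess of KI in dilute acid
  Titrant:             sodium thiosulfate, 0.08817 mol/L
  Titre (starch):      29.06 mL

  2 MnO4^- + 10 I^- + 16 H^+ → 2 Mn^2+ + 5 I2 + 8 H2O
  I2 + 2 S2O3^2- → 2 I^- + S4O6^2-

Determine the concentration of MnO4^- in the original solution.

0.4097 mol/L

n(S2O3^2-) = 0.02906 × 0.08817 = 2.562 × 10^-3 mol
n(I2) = n(S2O3^2-)/2 = 1.281 × 10^-3 mol
From the 2:5 ratio, n(MnO4^-) in the aliquot = 2/5 × 1.281 × 10^-3 = 5.124 × 10^-4 mol
[MnO4^-]_dilute = 5.124 × 10^-4 / 0.02440 = 0.02100 mol/L
[MnO4^-]_original = 0.02100 × 500.0/25.63 = 0.4097 mol/L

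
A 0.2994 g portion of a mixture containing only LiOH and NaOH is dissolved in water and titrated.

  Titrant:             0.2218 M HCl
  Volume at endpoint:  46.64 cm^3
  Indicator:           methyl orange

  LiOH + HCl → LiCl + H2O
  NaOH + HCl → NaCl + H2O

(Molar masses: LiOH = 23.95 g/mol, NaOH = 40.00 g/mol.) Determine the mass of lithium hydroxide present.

n(HCl) = 0.04664 × 0.2218 = 0.01034 mol
Let x = n(LiOH), y = n(NaOH).
Titrant: 1x + 1y = 0.01034;  mass: 23.95x + 40.00y = 0.2994
Solving, x = 7.127 × 10^-3 mol, y = 3.218 × 10^-3 mol
mass of LiOH = 7.127 × 10^-3 × 23.95 = 0.1707 g

0.1707 g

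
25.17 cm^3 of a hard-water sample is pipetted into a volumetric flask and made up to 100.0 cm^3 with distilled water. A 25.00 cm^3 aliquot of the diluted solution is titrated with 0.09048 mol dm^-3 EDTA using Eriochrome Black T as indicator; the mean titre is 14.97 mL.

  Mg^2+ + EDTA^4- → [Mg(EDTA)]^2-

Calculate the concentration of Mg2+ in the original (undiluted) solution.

0.2153 mol/L

n(EDTA) = 0.01497 × 0.09048 = 1.354 × 10^-3 mol
n(Mg2+) in the aliquot = 1.354 × 10^-3 mol (1:1 ratio)
[Mg2+]_dilute = 1.354 × 10^-3 / 0.02500 = 0.05418 mol/L
Dilution factor = 100.0 / 25.17 = 3.973
[Mg2+]_stock = 0.05418 × 3.973 = 0.2153 mol/L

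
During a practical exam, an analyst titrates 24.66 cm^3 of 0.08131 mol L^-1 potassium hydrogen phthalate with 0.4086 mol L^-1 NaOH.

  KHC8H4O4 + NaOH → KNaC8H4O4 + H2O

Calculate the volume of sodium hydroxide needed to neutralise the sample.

n(KHC8H4O4) = 0.02466 L × 0.08131 mol/L = 2.005 × 10^-3 mol
n(NaOH) = 2.005 × 10^-3 mol (1:1 stoichiometry)
V(NaOH) = 2.005 × 10^-3 mol / 0.4086 mol/L = 0.004907 L = 4.907 mL

4.907 mL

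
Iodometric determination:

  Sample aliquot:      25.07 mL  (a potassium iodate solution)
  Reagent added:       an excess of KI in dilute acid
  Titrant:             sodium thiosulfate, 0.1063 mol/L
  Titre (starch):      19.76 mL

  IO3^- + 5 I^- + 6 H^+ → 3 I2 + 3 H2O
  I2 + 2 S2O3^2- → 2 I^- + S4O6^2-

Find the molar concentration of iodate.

n(S2O3^2-) = 0.01976 × 0.1063 = 2.100 × 10^-3 mol
n(I2) = n(S2O3^2-)/2 = 1.050 × 10^-3 mol
From the 1:3 ratio, n(IO3^-) in the aliquot = 1/3 × 1.050 × 10^-3 = 3.501 × 10^-4 mol
[IO3^-] = 3.501 × 10^-4 / 0.02507 = 0.01396 mol/L

0.01396 mol/L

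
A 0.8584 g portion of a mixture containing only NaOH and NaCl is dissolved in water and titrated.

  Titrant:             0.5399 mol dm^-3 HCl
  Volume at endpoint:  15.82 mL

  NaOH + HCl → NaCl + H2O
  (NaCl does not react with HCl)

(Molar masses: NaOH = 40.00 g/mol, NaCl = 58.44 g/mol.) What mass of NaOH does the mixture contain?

n(HCl) = 0.01582 × 0.5399 = 8.541 × 10^-3 mol
Let x = n(NaOH), y = n(NaCl).
Titrant: 1x = 8.541 × 10^-3;  mass: 40.00x + 58.44y = 0.8584
Solving, x = 8.541 × 10^-3 mol, y = 8.842 × 10^-3 mol
mass of NaOH = 8.541 × 10^-3 × 40.00 = 0.3416 g

0.3416 g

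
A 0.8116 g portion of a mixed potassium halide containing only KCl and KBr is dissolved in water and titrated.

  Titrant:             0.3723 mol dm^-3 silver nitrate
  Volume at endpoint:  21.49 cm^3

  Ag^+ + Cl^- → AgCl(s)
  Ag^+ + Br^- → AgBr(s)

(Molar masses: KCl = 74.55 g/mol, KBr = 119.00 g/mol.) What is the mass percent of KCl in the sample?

29.03 %

n(AgNO3) = 0.02149 × 0.3723 = 8.001 × 10^-3 mol
Let x = n(KCl), y = n(KBr).
Titrant: 1x + 1y = 8.001 × 10^-3;  mass: 74.55x + 119.00y = 0.8116
Solving, x = 3.161 × 10^-3 mol, y = 4.840 × 10^-3 mol
mass of KCl = 3.161 × 10^-3 × 74.55 = 0.2356 g
% KCl = 0.2356 / 0.8116 × 100 = 29.03 %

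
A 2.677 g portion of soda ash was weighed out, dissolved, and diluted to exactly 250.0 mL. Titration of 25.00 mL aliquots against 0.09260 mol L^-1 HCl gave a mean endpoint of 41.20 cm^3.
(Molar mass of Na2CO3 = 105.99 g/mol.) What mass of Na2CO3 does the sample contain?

Na2CO3 + 2 HCl → 2 NaCl + H2O + CO2
n(HCl) per titration = 0.04120 × 0.09260 = 3.815 × 10^-3 mol
From the 1:2 ratio, n(Na2CO3) in each aliquot = 1/2 × 3.815 × 10^-3 = 1.908 × 10^-3 mol
n(Na2CO3) in the whole flask = 1.908 × 10^-3 × 250.0/25.00 = 0.01908 mol
mass of Na2CO3 = 0.01908 × 105.99 = 2.022 g

2.022 g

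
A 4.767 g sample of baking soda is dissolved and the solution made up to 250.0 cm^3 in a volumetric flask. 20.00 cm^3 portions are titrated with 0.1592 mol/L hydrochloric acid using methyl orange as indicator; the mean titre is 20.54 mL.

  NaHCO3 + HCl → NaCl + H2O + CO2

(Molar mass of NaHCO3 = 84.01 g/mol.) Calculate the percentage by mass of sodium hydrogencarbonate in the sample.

n(HCl) per titration = 0.02054 × 0.1592 = 3.270 × 10^-3 mol
n(NaHCO3) in each aliquot = 3.270 × 10^-3 mol (1:1 ratio)
n(NaHCO3) in the whole flask = 3.270 × 10^-3 × 250.0/20.00 = 0.04087 mol
mass of NaHCO3 = 0.04087 × 84.01 = 3.434 g
% NaHCO3 = 3.434 / 4.767 × 100 = 72.03 %

72.03 %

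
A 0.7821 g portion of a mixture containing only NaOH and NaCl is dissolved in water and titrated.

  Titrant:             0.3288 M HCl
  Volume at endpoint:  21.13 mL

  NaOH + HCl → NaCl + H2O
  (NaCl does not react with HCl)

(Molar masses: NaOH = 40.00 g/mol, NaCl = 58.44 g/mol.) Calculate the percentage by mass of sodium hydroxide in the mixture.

35.53 %

n(HCl) = 0.02113 × 0.3288 = 6.948 × 10^-3 mol
Let x = n(NaOH), y = n(NaCl).
Titrant: 1x = 6.948 × 10^-3;  mass: 40.00x + 58.44y = 0.7821
Solving, x = 6.948 × 10^-3 mol, y = 8.628 × 10^-3 mol
mass of NaOH = 6.948 × 10^-3 × 40.00 = 0.2779 g
% NaOH = 0.2779 / 0.7821 × 100 = 35.53 %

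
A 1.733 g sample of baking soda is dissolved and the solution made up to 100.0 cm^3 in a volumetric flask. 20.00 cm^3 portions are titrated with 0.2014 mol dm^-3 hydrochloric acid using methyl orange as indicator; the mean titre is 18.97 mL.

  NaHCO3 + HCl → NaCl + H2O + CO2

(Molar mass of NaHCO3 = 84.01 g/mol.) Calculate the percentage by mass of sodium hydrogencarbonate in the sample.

92.60 %

n(HCl) per titration = 0.01897 × 0.2014 = 3.821 × 10^-3 mol
n(NaHCO3) in each aliquot = 3.821 × 10^-3 mol (1:1 ratio)
n(NaHCO3) in the whole flask = 3.821 × 10^-3 × 100.0/20.00 = 0.01910 mol
mass of NaHCO3 = 0.01910 × 84.01 = 1.605 g
% NaHCO3 = 1.605 / 1.733 × 100 = 92.60 %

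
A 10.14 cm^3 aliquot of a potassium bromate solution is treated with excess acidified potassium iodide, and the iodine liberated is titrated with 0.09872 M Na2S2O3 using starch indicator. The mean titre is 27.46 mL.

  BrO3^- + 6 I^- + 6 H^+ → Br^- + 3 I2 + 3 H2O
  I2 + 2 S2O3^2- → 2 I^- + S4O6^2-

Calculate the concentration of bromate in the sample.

0.04456 M

n(S2O3^2-) = 0.02746 × 0.09872 = 2.711 × 10^-3 mol
n(I2) = n(S2O3^2-)/2 = 1.355 × 10^-3 mol
From the 1:3 ratio, n(BrO3^-) in the aliquot = 1/3 × 1.355 × 10^-3 = 4.518 × 10^-4 mol
[BrO3^-] = 4.518 × 10^-4 / 0.01014 = 0.04456 mol/L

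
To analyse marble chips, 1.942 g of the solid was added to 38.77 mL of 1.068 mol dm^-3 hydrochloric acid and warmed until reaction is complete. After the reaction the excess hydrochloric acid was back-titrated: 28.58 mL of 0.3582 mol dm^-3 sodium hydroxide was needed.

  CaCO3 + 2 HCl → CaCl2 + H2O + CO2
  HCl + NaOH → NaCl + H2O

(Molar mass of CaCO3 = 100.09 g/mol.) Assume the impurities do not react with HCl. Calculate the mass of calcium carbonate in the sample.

n(HCl) added = 0.03877 × 1.068 = 0.04141 mol
n(NaOH) used in back-titration = 0.02858 × 0.3582 = 0.01024 mol
n(HCl) left over = 0.01024 mol (1:1 ratio)
n(HCl) consumed by analyte = 0.04141 − 0.01024 = 0.03117 mol
From the 1:2 ratio, n(CaCO3) = 1/2 × 0.03117 = 0.01558 mol
mass of CaCO3 = 0.01558 × 100.09 = 1.560 g

1.560 g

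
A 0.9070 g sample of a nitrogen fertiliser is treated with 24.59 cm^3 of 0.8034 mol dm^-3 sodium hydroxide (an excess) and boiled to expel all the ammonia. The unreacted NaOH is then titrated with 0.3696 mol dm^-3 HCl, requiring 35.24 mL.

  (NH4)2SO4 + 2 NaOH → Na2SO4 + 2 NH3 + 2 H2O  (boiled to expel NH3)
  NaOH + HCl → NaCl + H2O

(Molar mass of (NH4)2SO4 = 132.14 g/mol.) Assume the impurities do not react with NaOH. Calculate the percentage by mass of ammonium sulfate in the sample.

n(NaOH) added = 0.02459 × 0.8034 = 0.01976 mol
n(HCl) used in back-titration = 0.03524 × 0.3696 = 0.01302 mol
n(NaOH) left over = 0.01302 mol (1:1 ratio)
n(NaOH) consumed by analyte = 0.01976 − 0.01302 = 6.731 × 10^-3 mol
From the 1:2 ratio, n((NH4)2SO4) = 1/2 × 6.731 × 10^-3 = 3.365 × 10^-3 mol
mass of (NH4)2SO4 = 3.365 × 10^-3 × 132.14 = 0.4447 g
% (NH4)2SO4 = 0.4447 / 0.9070 × 100 = 49.03 %

49.03 %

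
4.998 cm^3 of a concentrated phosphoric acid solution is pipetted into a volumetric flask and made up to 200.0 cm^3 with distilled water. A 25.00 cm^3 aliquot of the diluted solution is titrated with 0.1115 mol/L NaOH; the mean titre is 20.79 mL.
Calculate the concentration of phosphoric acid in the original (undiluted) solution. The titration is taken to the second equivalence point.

1.855 mol/L

H3PO4 + 2 NaOH → Na2HPO4 + 2 H2O
n(NaOH) = 0.02079 × 0.1115 = 2.318 × 10^-3 mol
From the 1:2 ratio, n(H3PO4) in the aliquot = 1/2 × 2.318 × 10^-3 = 1.159 × 10^-3 mol
[H3PO4]_dilute = 1.159 × 10^-3 / 0.02500 = 0.04636 mol/L
Dilution factor = 200.0 / 4.998 = 40.02
[H3PO4]_stock = 0.04636 × 40.02 = 1.855 mol/L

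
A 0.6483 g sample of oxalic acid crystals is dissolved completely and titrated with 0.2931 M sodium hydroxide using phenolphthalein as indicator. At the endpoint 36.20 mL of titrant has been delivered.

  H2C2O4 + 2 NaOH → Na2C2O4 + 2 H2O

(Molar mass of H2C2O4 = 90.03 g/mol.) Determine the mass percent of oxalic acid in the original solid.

n(NaOH) = 0.03620 L × 0.2931 mol/L = 0.01061 mol
From the 1:2 ratio, n(H2C2O4) = 1/2 × 0.01061 = 5.305 × 10^-3 mol
mass of H2C2O4 = 5.305 × 10^-3 × 90.03 g/mol = 0.4776 g
% H2C2O4 = 0.4776 / 0.6483 × 100 = 73.67 %

73.67 %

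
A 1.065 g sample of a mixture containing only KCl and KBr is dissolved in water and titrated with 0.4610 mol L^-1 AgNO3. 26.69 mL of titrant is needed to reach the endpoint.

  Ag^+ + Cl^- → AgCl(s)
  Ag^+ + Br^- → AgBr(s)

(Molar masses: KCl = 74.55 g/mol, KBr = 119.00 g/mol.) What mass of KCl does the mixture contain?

n(AgNO3) = 0.02669 × 0.4610 = 0.01230 mol
Let x = n(KCl), y = n(KBr).
Titrant: 1x + 1y = 0.01230;  mass: 74.55x + 119.00y = 1.065
Solving, x = 8.981 × 10^-3 mol, y = 3.324 × 10^-3 mol
mass of KCl = 8.981 × 10^-3 × 74.55 = 0.6695 g

0.6695 g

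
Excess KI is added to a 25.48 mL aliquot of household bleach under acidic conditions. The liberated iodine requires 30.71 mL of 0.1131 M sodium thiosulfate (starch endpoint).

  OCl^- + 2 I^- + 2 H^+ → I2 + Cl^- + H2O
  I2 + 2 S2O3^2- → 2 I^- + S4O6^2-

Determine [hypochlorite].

0.06816 M

n(S2O3^2-) = 0.03071 × 0.1131 = 3.473 × 10^-3 mol
n(I2) = n(S2O3^2-)/2 = 1.737 × 10^-3 mol
n(OCl^-) in the aliquot = 1.737 × 10^-3 mol (1:1 ratio)
[OCl^-] = 1.737 × 10^-3 / 0.02548 = 0.06816 mol/L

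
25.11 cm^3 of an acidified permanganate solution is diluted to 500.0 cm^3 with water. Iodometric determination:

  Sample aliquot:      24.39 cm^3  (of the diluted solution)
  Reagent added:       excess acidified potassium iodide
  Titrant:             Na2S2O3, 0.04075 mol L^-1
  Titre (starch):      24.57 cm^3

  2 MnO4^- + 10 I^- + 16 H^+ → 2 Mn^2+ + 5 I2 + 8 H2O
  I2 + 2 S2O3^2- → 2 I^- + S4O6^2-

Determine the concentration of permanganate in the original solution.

0.1635 mol/L

n(S2O3^2-) = 0.02457 × 0.04075 = 1.001 × 10^-3 mol
n(I2) = n(S2O3^2-)/2 = 5.006 × 10^-4 mol
From the 2:5 ratio, n(MnO4^-) in the aliquot = 2/5 × 5.006 × 10^-4 = 2.002 × 10^-4 mol
[MnO4^-]_dilute = 2.002 × 10^-4 / 0.02439 = 0.008210 mol/L
[MnO4^-]_original = 0.008210 × 500.0/25.11 = 0.1635 mol/L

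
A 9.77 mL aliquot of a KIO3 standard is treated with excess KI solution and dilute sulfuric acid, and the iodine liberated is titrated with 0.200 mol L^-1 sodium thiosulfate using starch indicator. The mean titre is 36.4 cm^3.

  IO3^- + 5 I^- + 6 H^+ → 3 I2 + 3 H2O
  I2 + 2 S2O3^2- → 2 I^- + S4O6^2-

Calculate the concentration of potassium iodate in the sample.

n(S2O3^2-) = 0.0364 × 0.200 = 7.28 × 10^-3 mol
n(I2) = n(S2O3^2-)/2 = 3.64 × 10^-3 mol
From the 1:3 ratio, n(IO3^-) in the aliquot = 1/3 × 3.64 × 10^-3 = 1.21 × 10^-3 mol
[IO3^-] = 1.21 × 10^-3 / 0.00977 = 0.124 mol/L

0.124 mol/L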